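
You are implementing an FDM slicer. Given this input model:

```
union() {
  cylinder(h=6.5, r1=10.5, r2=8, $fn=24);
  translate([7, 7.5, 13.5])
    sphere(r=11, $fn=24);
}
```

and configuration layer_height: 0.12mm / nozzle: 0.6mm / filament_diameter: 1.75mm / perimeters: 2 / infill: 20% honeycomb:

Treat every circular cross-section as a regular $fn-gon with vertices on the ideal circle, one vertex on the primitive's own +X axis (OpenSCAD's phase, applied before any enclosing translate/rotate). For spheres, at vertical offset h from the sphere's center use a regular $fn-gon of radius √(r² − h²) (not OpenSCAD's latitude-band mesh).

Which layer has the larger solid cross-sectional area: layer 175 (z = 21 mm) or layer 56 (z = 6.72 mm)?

Layer 175 (z = 21): the cone is absent (z outside [0, 6.5]); the r=11 sphere at (7, 7.5) slices to a regular 24-gon of circumradius 8.047 (√(r²−h²) with h=7.5 from center) (area = (24/2)·8.047²·sin(360°/24) = 201.10 mm²); Merging all regions: only the r=11 sphere at (7, 7.5) is present, so the union is just that shape — area = 201.10 mm². So its area = 201.10 mm². Layer 56 (z = 6.72): the cone does not reach this height (z outside [0, 6.5]); the r=11 sphere at (7, 7.5) slices to a regular 24-gon of circumradius 8.662 (√(r²−h²) with h=6.78 from center) (area = (24/2)·8.662²·sin(360°/24) = 233.04 mm²); Taking the union: only the r=11 sphere at (7, 7.5) is present, so the union is just that shape — area = 233.04 mm². So its area = 233.04 mm². Layer 56 is larger (233.04 vs 201.10 mm²).

layer 56 (z = 6.72 mm)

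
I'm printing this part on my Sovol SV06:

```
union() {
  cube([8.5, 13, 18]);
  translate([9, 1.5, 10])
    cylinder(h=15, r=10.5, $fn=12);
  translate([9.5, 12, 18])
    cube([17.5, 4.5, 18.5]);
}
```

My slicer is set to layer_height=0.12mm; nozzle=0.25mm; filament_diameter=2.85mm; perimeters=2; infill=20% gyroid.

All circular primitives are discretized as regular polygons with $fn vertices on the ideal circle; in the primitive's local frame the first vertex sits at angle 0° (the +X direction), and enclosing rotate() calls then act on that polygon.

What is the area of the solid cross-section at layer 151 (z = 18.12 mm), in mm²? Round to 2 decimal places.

409.50 mm²

At z = 18.12 mm: the cube does not reach this height (z outside [0, 18]); the r=10.5 cylinder at (9, 1.5) gives a regular 12-gon of circumradius 10.5 (constant along its height) (area = (12/2)·10.500²·sin(360°/12) = 330.75 mm²); the 17.5×4.5 cube at (9.5, 12) contributes its full rectangle (area 78.75 mm²); Combining (union): the 2 present regions are separate (no shared area or edge), so areas and boundary lengths simply add and each stays a separate island — area = 409.50 mm². Overall, the cross-section has 2 separate islands. Net area = 409.50 mm².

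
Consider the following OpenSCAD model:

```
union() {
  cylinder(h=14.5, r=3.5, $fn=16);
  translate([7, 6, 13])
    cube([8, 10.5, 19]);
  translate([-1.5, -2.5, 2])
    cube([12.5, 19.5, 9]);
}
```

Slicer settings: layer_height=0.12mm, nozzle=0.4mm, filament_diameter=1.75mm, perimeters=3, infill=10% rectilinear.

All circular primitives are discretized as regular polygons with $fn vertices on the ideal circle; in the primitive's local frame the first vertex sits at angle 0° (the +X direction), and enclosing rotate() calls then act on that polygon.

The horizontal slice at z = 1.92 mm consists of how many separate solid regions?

At z = 1.92 mm: the r=3.5 cylinder contributes a regular 16-gon of circumradius 3.5; the cube at (7, 6) is absent (z outside [13, 32]); the cube at (-1.5, -2.5) is not intersected at this z (z outside [2, 11]); Combining (union): only the r=3.5 cylinder is present, so the union is just that shape — 1 connected region. The result has 1 disconnected region.

1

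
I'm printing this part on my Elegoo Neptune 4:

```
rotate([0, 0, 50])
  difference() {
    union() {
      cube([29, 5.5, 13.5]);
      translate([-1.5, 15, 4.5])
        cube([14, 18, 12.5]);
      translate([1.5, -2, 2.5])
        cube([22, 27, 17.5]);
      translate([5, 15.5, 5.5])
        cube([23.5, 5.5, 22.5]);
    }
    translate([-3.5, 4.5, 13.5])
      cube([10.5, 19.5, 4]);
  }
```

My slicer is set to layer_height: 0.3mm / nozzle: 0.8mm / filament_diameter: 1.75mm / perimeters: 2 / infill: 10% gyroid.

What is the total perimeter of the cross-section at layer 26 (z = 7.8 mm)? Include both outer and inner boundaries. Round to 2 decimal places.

144.00 mm

At z = 7.8 mm: the cube (footprint 29×5.5) is included at this height (perimeter 69.00 mm); the cube at (-1.5, 15) is present — its section is the full 14×18 rectangle (perimeter 64.00 mm); the cube at (1.5, -2) (footprint 22×27) is included at this height (perimeter 98.00 mm); the 23.5×5.5 cube at (5, 15.5) contributes its full rectangle (perimeter 58.00 mm); Merging all regions: the regions partially overlap (shared area 332.75 mm²), so the edge portions inside another operand are dropped and the merged outline is re-measured after clipping — boundary = 144.00 mm; the cube at (-3.5, 4.5) is not intersected at this z (z outside [13.5, 17.5]); Taking the first minus the rest: none of the subtracted shapes is present at this height, so the result so far is unchanged — boundary = 144.00 mm; (whole slice rotated 50° about Z — lengths, areas and connectivity unchanged). Overall, the cross-section is a single solid region. Total boundary length (outer) = 144.00 mm.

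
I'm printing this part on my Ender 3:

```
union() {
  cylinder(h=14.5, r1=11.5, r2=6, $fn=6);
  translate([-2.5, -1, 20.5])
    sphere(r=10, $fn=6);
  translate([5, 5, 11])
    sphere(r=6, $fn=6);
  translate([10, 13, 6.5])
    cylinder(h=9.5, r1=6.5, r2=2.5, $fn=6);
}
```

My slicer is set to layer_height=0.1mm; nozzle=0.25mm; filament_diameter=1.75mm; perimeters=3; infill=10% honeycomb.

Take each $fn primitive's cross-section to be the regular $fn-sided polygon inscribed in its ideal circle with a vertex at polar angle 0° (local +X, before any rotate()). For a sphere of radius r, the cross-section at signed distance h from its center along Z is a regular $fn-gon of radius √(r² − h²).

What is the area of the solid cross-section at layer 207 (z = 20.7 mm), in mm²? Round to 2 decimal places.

259.70 mm²

At z = 20.7 mm: the cone is not intersected at this z (z outside [0, 14.5]); the r=10 sphere at (-2.5, -1) contributes a regular 6-gon of circumradius √(10²−0.2²) = 9.998 (area = (6/2)·9.998²·sin(360°/6) = 259.70 mm²); the sphere at (5, 5) is absent (|z−center|=9.700 > r=6); the cone at (10, 13) is absent (z outside [6.5, 16]); Merging all regions: only the r=10 sphere at (-2.5, -1) is present, so the union is just that shape — area = 259.70 mm². Overall, the cross-section is a single solid region. Net area = 259.70 mm².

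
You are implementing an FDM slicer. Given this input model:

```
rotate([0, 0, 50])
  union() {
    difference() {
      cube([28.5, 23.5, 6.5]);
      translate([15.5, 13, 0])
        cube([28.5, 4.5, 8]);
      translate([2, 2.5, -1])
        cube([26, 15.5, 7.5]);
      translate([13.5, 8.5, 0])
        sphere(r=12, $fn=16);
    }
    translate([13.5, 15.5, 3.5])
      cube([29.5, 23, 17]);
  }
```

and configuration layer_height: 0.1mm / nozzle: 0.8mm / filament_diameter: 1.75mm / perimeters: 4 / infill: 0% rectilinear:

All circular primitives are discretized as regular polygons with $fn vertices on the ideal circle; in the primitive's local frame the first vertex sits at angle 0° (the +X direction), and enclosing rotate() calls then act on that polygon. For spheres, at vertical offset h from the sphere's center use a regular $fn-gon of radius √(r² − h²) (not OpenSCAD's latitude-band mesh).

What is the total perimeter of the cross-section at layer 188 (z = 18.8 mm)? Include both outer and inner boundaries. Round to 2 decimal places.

105.00 mm

At z = 18.8 mm: the cube is absent (z outside [0, 6.5]); the cube at (15.5, 13) is not intersected at this z (z outside [0, 8]); the cube at (2, 2.5) does not reach this height (z outside [-1, 6.5]); the sphere at (13.5, 8.5) is absent (|z−center|=18.800 > r=12); After the difference (first − rest): the first operand is absent here, so nothing remains; the cube at (13.5, 15.5) is present — its section is the full 29.5×23 rectangle (perimeter 105.00 mm); Merging all regions: only the 29.5×23 cube at (13.5, 15.5) is present, so the union is just that shape — boundary = 105.00 mm; (rotated 50° about Z; rotation is an isometry so areas/perimeters/island counts are preserved). Overall, the cross-section is a single solid region. Total boundary length (outer) = 105.00 mm.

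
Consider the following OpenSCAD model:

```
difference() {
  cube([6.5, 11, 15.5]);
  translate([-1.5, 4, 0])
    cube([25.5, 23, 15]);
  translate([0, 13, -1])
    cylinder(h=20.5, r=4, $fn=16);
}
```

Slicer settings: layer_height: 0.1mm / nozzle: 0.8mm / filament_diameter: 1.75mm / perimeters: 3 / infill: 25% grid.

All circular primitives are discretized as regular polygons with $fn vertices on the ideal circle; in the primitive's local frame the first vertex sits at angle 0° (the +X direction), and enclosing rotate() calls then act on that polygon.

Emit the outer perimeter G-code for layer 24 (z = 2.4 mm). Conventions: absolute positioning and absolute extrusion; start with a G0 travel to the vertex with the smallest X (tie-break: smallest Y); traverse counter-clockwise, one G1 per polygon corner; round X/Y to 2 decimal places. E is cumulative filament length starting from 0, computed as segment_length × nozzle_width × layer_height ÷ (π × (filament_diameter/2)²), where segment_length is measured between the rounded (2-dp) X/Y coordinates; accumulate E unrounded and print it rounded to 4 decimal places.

G0 X0.00 Y0.00 Z2.40
G1 X6.50 Y0.00 E0.2162
G1 X6.50 Y4.00 E0.3492
G1 X0.00 Y4.00 E0.5654
G1 X0.00 Y0.00 E0.6985

At z = 2.4 mm: the 6.5×11 cube contributes its full rectangle; the 25.5×23 cube at (-1.5, 4) contributes its full rectangle; the r=4 cylinder at (0, 13) contributes a regular 16-gon of circumradius 4; Taking the first minus the rest: starting from the 6.5×11 cube, the 25.5×23 cube at (-1.5, 4) partially overlaps it — only the 45.50 mm² overlap (of its 586.50 mm²) is removed, clipping the outline; the r=4 cylinder at (0, 13) misses the remaining region (no effect) — 1 connected region. The outline is a single polygon with 4 vertices. Extrusion per mm of travel: 0.8 × 0.1 / (π × 0.875²) = 0.033260. Accumulating E over each segment gives final E = 0.6985.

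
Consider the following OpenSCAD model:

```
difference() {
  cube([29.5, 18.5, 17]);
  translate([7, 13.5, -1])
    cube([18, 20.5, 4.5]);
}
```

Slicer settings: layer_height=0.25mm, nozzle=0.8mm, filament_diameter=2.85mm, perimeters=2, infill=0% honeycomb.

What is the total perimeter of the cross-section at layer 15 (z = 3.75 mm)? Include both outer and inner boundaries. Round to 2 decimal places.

At z = 3.75 mm: the cube is present — its section is the full 29.5×18.5 rectangle (perimeter 96.00 mm); the cube at (7, 13.5) does not reach this height (z outside [-1, 3.5]); After the difference (first − rest): none of the subtracted shapes is present at this height, so the 29.5×18.5 cube is unchanged — boundary = 96.00 mm. Overall, the cross-section is a single solid region. Total boundary length (outer) = 96.00 mm.

96.00 mm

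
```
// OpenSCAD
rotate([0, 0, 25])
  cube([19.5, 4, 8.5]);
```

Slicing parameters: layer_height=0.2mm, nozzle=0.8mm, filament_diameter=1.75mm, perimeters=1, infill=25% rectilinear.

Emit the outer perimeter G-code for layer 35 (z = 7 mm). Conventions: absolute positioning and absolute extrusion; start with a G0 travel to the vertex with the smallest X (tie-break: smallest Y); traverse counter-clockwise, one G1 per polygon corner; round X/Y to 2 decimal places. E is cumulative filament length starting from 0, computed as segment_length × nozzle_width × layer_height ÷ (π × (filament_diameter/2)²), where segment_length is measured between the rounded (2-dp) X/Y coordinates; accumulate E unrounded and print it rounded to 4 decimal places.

G0 X-1.69 Y3.63 Z7.00
G1 X0.00 Y0.00 E0.2664
G1 X17.67 Y8.24 E1.5633
G1 X15.98 Y11.87 E1.8296
G1 X-1.69 Y3.63 E3.1266

At z = 7 mm: the 19.5×4 cube contributes its full rectangle; (whole slice rotated 25° about Z — lengths, areas and connectivity unchanged). The outline is a single polygon with 4 vertices. Extrusion per mm of travel: 0.8 × 0.2 / (π × 0.875²) = 0.066520. Accumulating E over each segment gives final E = 3.1266.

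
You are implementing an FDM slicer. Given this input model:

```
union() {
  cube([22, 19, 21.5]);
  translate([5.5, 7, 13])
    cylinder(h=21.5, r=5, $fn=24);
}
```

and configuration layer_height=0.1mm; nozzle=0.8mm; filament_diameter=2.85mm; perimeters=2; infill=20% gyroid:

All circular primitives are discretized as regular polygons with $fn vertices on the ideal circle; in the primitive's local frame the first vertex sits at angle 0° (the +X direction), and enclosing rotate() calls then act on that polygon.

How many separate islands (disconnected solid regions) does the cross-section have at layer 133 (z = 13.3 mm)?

At z = 13.3 mm: the 22×19 cube contributes its full rectangle; the r=5 cylinder at (5.5, 7) contributes a regular 24-gon of circumradius 5; Taking the union: the r=5 cylinder at (5.5, 7) lies entirely inside the 22×19 cube, so the union is just the 22×19 cube — 1 connected region. Overall, the cross-section is a single solid region. Island count = 1.

1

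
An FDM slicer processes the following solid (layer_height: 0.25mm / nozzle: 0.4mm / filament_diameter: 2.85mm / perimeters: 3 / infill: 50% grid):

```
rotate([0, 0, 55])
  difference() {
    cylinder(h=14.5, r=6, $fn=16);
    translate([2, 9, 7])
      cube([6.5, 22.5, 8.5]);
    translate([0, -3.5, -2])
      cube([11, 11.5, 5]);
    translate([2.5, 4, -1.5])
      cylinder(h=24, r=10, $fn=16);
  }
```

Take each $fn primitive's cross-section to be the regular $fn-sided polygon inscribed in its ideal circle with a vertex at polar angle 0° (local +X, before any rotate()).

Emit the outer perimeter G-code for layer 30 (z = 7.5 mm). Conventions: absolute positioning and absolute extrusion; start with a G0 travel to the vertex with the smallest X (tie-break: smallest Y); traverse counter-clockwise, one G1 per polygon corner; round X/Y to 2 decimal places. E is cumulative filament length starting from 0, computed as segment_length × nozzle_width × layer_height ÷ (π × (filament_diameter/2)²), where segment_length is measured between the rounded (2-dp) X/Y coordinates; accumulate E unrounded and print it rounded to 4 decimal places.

G0 X-2.20 Y-5.46 Z7.50
G1 X-1.30 Y-5.86 E0.0154
G1 X1.04 Y-5.91 E0.0521
G1 X3.22 Y-5.06 E0.0888
G1 X4.91 Y-3.44 E0.1255
G1 X5.43 Y-2.27 E0.1456
G1 X3.53 Y-4.09 E0.1868
G1 X-0.11 Y-5.51 E0.2481
G1 X-2.20 Y-5.46 E0.2808

At z = 7.5 mm: the r=6 cylinder gives a regular 16-gon of circumradius 6 (constant along its height); the 6.5×22.5 cube at (2, 9) contributes its full rectangle; the cube at (0, -3.5) does not reach this height (z outside [-2, 3]); the cylinder at (2.5, 4): section is a regular 16-gon, circumradius r=10; Taking the first minus the rest: starting from the r=6 cylinder, the 6.5×22.5 cube at (2, 9) misses the remaining region (no effect); the r=10 cylinder at (2.5, 4) partially overlaps it — only the 105.69 mm² overlap (of its 306.15 mm²) is removed, clipping the outline — 1 connected region; (whole slice rotated 55° about Z — lengths, areas and connectivity unchanged). The outline is a single polygon with 8 vertices. Extrusion per mm of travel: 0.4 × 0.25 / (π × 1.425²) = 0.015675. Accumulating E over each segment gives final E = 0.2808.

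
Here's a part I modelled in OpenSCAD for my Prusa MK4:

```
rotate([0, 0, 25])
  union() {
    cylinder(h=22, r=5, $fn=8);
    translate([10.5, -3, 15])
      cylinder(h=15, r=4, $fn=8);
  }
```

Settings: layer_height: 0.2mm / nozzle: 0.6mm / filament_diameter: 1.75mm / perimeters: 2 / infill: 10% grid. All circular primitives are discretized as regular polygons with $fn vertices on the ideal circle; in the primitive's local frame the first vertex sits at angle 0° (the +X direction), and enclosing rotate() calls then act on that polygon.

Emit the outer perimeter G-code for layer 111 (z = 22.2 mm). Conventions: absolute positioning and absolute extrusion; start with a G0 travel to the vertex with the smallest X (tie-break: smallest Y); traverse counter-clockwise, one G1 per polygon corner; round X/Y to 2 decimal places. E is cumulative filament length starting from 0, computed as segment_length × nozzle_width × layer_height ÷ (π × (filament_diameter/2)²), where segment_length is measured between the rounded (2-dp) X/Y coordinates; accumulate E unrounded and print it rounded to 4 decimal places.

At z = 22.2 mm: the cylinder does not reach this height (z outside [0, 22]); the r=4 cylinder at (10.5, -3) gives a regular 8-gon of circumradius 4 (constant along its height); Taking the union: only the r=4 cylinder at (10.5, -3) is present, so the union is just that shape — 1 connected region; (whole slice rotated 25° about Z — lengths, areas and connectivity unchanged). The outline is a single polygon with 8 vertices. Extrusion per mm of travel: 0.6 × 0.2 / (π × 0.875²) = 0.049890. Accumulating E over each segment gives final E = 1.2216.

G0 X7.03 Y3.09 Z22.20
G1 X7.16 Y0.03 E0.1528
G1 X9.42 Y-2.04 E0.3057
G1 X12.47 Y-1.91 E0.4580
G1 X14.54 Y0.35 E0.6109
G1 X14.41 Y3.41 E0.7637
G1 X12.15 Y5.48 E0.9166
G1 X9.09 Y5.34 E1.0694
G1 X7.03 Y3.09 E1.2216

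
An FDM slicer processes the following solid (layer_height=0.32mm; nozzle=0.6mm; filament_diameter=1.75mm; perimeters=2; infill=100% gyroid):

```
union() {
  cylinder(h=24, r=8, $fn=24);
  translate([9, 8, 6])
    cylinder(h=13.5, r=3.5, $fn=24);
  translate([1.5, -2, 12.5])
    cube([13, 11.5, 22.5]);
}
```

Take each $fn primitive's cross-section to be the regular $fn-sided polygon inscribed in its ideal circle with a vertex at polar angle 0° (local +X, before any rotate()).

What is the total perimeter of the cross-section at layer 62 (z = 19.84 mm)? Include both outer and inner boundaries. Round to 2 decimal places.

70.05 mm

At z = 19.84 mm: the r=8 cylinder contributes a regular 24-gon of circumradius 8 (perimeter = 2·24·8.000·sin(180°/24) = 50.12 mm); the cylinder at (9, 8) is absent (z outside [6, 19.5]); the cube at (1.5, -2) (footprint 13×11.5) is included at this height (perimeter 49.00 mm); Combining (union): the regions partially overlap (shared area 50.58 mm²), so the edge portions inside another operand are dropped and the merged outline is re-measured after clipping — boundary = 70.05 mm. Overall, the cross-section is a single solid region. Total boundary length (outer) = 70.05 mm.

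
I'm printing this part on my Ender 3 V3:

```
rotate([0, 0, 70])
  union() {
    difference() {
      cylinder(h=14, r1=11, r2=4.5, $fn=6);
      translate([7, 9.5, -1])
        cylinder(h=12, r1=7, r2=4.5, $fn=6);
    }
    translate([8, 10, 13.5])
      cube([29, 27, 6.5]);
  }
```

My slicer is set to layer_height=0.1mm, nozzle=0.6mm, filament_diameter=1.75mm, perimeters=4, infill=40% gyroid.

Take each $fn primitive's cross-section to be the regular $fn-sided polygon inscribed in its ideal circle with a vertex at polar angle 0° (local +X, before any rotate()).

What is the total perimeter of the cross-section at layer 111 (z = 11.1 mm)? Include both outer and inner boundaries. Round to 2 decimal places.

35.08 mm

At z = 11.1 mm: the cone contributes a regular 6-gon of circumradius 5.846 (interpolated between r1=11 and r2=4.5 at t=0.793) (perimeter = 2·6·5.846·sin(180°/6) = 35.08 mm); the cone at (7, 9.5) is not intersected at this z (z outside [-1, 11]); Taking the first minus the rest: none of the subtracted shapes is present at this height, so the cone is unchanged — boundary = 35.08 mm; the cube at (8, 10) is absent (z outside [13.5, 20]); Merging all regions: only that combined region is present, so the union is just that shape — boundary = 35.08 mm; (whole slice rotated 70° about Z — lengths, areas and connectivity unchanged). Overall, the cross-section is a single solid region. Total boundary length (outer) = 35.08 mm.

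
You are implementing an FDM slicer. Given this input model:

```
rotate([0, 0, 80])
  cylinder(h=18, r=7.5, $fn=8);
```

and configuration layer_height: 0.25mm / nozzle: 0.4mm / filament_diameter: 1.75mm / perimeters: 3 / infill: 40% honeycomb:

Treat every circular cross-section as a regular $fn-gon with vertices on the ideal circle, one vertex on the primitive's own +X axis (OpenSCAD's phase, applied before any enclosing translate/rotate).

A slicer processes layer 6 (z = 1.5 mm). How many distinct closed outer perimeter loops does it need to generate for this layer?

1

At z = 1.5 mm: the cylinder: section is a regular 8-gon, circumradius r=7.5; (rotated 80° about Z; rotation is an isometry so areas/perimeters/island counts are preserved). The result has 1 disconnected region.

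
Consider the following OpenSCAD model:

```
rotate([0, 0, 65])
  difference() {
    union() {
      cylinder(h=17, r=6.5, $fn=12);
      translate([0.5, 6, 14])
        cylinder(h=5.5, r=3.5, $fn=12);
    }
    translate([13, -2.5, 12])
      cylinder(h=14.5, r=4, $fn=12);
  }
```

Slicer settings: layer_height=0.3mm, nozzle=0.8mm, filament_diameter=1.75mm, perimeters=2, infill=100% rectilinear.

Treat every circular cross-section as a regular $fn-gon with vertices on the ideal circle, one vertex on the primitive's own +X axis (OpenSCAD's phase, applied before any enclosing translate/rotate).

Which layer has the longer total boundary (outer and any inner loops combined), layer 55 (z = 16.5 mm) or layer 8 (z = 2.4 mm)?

Layer 55 (z = 16.5): the cylinder: section is a regular 12-gon, circumradius r=6.5 (perimeter = 2·12·6.500·sin(180°/12) = 40.38 mm); the cylinder at (0.5, 6): section is a regular 12-gon, circumradius r=3.5 (perimeter = 2·12·3.500·sin(180°/12) = 21.74 mm); Taking the union: the regions partially overlap (shared area 18.46 mm²), so the edge portions inside another operand are dropped and the merged outline is re-measured after clipping — boundary = 45.34 mm; the cylinder at (13, -2.5): section is a regular 12-gon, circumradius r=4 (perimeter = 2·12·4.000·sin(180°/12) = 24.85 mm); Subtracting the remaining from the first: starting from the result so far, the r=4 cylinder at (13, -2.5) misses the remaining region (no effect) — boundary = 45.34 mm; (rotated 65° about Z; rotation is an isometry so areas/perimeters/island counts are preserved). So its perimeter = 45.34 mm. Layer 8 (z = 2.4): the cylinder: section is a regular 12-gon, circumradius r=6.5 (perimeter = 2·12·6.500·sin(180°/12) = 40.38 mm); the cylinder at (0.5, 6) is not intersected at this z (z outside [14, 19.5]); Combining (union): only the r=6.5 cylinder is present, so the union is just that shape — boundary = 40.38 mm; the cylinder at (13, -2.5) does not reach this height (z outside [12, 26.5]); Subtracting the remaining from the first: none of the subtracted shapes is present at this height, so the result so far is unchanged — boundary = 40.38 mm; (rotated 65° about Z; rotation is an isometry so areas/perimeters/island counts are preserved). So its perimeter = 40.38 mm. Layer 55 is larger (45.34 vs 40.38 mm).

layer 55 (z = 16.5 mm)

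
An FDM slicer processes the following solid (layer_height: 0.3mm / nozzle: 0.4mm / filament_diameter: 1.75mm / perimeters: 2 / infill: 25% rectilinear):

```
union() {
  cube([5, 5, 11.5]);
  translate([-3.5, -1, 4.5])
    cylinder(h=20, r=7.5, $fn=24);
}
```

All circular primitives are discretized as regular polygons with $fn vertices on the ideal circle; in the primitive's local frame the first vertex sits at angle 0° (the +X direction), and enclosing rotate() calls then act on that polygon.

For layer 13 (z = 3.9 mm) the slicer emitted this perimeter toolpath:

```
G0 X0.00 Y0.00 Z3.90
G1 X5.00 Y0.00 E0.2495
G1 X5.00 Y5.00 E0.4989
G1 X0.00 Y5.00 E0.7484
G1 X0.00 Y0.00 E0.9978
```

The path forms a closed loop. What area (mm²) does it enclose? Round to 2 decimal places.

25.00 mm²

Apply the shoelace formula to the sequence of (X, Y) vertices; enclosed area = 25.00 mm².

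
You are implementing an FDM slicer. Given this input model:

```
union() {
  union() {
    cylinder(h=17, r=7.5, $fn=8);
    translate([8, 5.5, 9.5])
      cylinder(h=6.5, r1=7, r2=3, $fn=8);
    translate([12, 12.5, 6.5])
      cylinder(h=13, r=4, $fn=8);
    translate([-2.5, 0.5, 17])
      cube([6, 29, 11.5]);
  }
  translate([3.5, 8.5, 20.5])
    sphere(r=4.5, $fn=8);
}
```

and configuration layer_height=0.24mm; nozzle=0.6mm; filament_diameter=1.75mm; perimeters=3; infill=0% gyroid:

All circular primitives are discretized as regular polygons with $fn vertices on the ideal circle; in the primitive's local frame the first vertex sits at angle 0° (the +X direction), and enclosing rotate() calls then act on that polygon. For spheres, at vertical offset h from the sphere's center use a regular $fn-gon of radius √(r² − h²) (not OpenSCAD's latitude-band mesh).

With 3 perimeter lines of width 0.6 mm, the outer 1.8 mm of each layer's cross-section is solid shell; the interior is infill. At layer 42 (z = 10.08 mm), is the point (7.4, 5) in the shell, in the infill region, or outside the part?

infill

At z = 10.08 mm: the cylinder: section is a regular 8-gon, circumradius r=7.5; the cone at (8, 5.5): at t=0.089 of its height the radius interpolates to r₁+(r₂−r₁)t = 6.643, giving a regular 8-gon of that circumradius; the cylinder at (12, 12.5): section is a regular 8-gon, circumradius r=4; the cube at (-2.5, 0.5) does not reach this height (z outside [17, 28.5]); Taking the union: the regions partially overlap (shared area 31.75 mm²), so overlapping operands fuse into one piece — 1 connected region; the sphere at (3.5, 8.5) does not reach this height (|z−center|=10.420 > r=4.5); Taking the union: only that combined region is present, so the union is just that shape — 1 connected region. Overall, the cross-section is a single solid region. The nearest boundary edge runs (1.87, 6.73)→(3.30, 10.20); distance from the point to it = 5.77 mm. The point is inside the cross-section and 5.77 mm from the nearest boundary — more than the 1.8 mm shell width (3 × 0.6), so it's in the infill interior.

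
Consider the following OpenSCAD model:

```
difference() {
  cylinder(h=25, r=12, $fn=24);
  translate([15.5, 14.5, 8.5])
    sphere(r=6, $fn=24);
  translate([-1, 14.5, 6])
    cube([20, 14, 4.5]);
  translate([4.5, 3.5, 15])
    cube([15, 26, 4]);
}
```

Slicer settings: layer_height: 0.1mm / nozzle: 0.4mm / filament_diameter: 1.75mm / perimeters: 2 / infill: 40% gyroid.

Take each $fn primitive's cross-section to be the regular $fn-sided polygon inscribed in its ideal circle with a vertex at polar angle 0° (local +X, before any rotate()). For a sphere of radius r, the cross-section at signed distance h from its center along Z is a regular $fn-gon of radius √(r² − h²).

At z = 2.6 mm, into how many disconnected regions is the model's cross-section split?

At z = 2.6 mm: the cylinder: section is a regular 24-gon, circumradius r=12; the r=6 sphere at (15.5, 14.5) slices to a regular 24-gon of circumradius 1.091 (√(r²−h²) with h=5.9 from center); the cube at (-1, 14.5) is not intersected at this z (z outside [6, 10.5]); the cube at (4.5, 3.5) is absent (z outside [15, 19]); Taking the first minus the rest: starting from the r=12 cylinder, the r=6 sphere at (15.5, 14.5) misses the remaining region (no effect) — 1 connected region. The result has 1 disconnected region.

1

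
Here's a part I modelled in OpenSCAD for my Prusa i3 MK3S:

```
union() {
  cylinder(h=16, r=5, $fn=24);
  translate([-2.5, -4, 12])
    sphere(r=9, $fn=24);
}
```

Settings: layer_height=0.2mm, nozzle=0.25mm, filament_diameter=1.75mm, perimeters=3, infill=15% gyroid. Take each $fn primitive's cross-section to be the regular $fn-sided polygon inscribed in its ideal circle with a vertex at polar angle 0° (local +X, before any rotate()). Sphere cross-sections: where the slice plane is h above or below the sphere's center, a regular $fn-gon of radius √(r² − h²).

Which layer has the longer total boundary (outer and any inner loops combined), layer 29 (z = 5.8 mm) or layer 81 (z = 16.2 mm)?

layer 81 (z = 16.2 mm)

Layer 29 (z = 5.8): the r=5 cylinder contributes a regular 24-gon of circumradius 5 (perimeter = 2·24·5.000·sin(180°/24) = 31.33 mm); the r=9 sphere at (-2.5, -4) contributes a regular 24-gon of circumradius √(9²−6.2²) = 6.524 (perimeter = 2·24·6.524·sin(180°/24) = 40.87 mm); Merging all regions: the regions partially overlap (shared area 49.39 mm²), so the edge portions inside another operand are dropped and the merged outline is re-measured after clipping — boundary = 46.31 mm. So its perimeter = 46.31 mm. Layer 81 (z = 16.2): the cylinder is not intersected at this z (z outside [0, 16]); the sphere at (-2.5, -4): section is a regular 24-gon, circumradius = √(r²−h²) = √(9²−4.2²) = 7.960 (perimeter = 2·24·7.960·sin(180°/24) = 49.87 mm); Merging all regions: only the r=9 sphere at (-2.5, -4) is present, so the union is just that shape — boundary = 49.87 mm. So its perimeter = 49.87 mm. Layer 81 is larger (49.87 vs 46.31 mm).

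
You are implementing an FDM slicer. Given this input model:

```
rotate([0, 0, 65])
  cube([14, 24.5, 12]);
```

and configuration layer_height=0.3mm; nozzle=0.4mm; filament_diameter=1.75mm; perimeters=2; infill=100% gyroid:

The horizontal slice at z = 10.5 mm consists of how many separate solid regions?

At z = 10.5 mm: the 14×24.5 cube contributes its full rectangle; (rotated 65° about Z; rotation is an isometry so areas/perimeters/island counts are preserved). The result has 1 disconnected region.

1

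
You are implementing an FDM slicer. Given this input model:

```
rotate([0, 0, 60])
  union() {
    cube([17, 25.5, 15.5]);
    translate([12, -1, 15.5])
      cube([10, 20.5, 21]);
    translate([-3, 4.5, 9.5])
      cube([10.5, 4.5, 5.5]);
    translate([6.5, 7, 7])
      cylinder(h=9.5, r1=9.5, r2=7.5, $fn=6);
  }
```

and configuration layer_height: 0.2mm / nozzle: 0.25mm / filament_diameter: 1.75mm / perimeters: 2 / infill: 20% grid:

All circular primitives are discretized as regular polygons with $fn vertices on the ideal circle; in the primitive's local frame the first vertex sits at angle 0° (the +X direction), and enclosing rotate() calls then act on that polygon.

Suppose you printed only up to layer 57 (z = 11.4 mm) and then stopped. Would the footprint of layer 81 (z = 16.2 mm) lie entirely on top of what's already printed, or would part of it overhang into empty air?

part overhangs

Compare the two slices. At z = 11.4: the cube is present — its section is the full 17×25.5 rectangle (area 433.50 mm²); the cube at (12, -1) does not reach this height (z outside [15.5, 36.5]); the cube at (-3, 4.5) is present — its section is the full 10.5×4.5 rectangle (area 47.25 mm²); the cone at (6.5, 7) contributes a regular 6-gon of circumradius 8.574 (interpolated between r1=9.5 and r2=7.5 at t=0.463) (area = (6/2)·8.574²·sin(360°/6) = 190.98 mm²); Merging all regions: the regions partially overlap — summed areas 671.73 mm² minus the doubly-counted overlap 219.91 mm² gives 451.82 mm² — area = 451.82 mm²; (whole slice rotated 60° about Z — lengths, areas and connectivity unchanged). At z = 16.2: the cube does not reach this height (z outside [0, 15.5]); the 10×20.5 cube at (12, -1) contributes its full rectangle (area 205.00 mm²); the cube at (-3, 4.5) is absent (z outside [9.5, 15]); the cone at (6.5, 7): at t=0.968 of its height the radius interpolates to r₁+(r₂−r₁)t = 7.563, giving a regular 6-gon of that circumradius (area = (6/2)·7.563²·sin(360°/6) = 148.61 mm²); Taking the union: the regions partially overlap — summed areas 353.61 mm² minus the doubly-counted overlap 7.37 mm² gives 346.24 mm² — area = 346.24 mm²; (rotated 60° about Z; rotation is an isometry so areas/perimeters/island counts are preserved). Checking containment: at z = 16.2 the cross-section extends beyond the z = 11.4 cross-section by about 107.50 mm².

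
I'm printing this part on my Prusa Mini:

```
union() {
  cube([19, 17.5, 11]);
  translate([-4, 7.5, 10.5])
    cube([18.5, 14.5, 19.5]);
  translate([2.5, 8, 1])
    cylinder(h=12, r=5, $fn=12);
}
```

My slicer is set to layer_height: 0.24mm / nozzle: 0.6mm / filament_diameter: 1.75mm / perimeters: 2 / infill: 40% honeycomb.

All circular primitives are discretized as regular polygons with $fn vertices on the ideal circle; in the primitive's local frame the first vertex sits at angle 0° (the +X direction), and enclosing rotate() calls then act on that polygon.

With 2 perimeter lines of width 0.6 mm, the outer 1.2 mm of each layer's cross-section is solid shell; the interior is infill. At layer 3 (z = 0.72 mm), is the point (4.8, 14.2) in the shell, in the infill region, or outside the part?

At z = 0.72 mm: the 19×17.5 cube contributes its full rectangle; the cube at (-4, 7.5) does not reach this height (z outside [10.5, 30]); the cylinder at (2.5, 8) is absent (z outside [1, 13]); Merging all regions: only the 19×17.5 cube is present, so the union is just that shape — 1 connected region. Overall, the cross-section is a single solid region. The nearest boundary edge runs (19.00, 17.50)→(0.00, 17.50); distance from the point to it = 3.30 mm. The point is inside the cross-section and 3.30 mm from the nearest boundary — more than the 1.2 mm shell width (2 × 0.6), so it's in the infill interior.

infill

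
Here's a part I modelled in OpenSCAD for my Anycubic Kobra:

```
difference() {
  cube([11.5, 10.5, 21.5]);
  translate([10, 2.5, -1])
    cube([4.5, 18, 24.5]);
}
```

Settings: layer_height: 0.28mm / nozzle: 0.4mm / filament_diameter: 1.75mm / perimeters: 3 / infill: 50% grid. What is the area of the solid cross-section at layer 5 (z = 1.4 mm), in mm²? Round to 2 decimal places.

108.75 mm²

At z = 1.4 mm: the 11.5×10.5 cube contributes its full rectangle (area 120.75 mm²); the 4.5×18 cube at (10, 2.5) contributes its full rectangle (area 81.00 mm²); After the difference (first − rest): starting from the 11.5×10.5 cube (120.75 mm²), the 4.5×18 cube at (10, 2.5) partially overlaps it — only the 12.00 mm² overlap (of its 81.00 mm²) is removed, clipping the outline — area = 108.75 mm². Overall, the cross-section is a single solid region. Net area = 108.75 mm².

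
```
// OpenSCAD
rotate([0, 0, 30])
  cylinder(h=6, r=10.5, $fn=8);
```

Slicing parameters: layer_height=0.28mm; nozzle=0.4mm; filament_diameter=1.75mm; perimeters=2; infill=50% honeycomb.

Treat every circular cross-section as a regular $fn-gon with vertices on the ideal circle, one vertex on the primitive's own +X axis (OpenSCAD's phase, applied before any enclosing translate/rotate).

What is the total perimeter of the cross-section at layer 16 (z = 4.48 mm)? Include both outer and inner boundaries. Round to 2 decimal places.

At z = 4.48 mm: the r=10.5 cylinder contributes a regular 8-gon of circumradius 10.5 (perimeter = 2·8·10.500·sin(180°/8) = 64.29 mm); (rotated 30° about Z; rotation is an isometry so areas/perimeters/island counts are preserved). Overall, the cross-section is a single solid region. Total boundary length (outer) = 64.29 mm.

64.29 mm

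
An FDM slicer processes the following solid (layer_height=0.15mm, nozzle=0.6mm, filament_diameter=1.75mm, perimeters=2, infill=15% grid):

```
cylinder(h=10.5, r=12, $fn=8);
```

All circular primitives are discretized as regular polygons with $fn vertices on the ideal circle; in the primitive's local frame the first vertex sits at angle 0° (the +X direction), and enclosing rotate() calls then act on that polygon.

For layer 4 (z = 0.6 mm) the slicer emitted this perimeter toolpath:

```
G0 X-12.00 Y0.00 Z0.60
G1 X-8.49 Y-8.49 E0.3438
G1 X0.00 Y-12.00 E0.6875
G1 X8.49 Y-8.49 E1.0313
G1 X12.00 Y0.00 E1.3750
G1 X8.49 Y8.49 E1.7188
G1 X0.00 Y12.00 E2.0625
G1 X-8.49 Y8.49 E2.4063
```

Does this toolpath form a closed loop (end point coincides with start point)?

no

Start point (G0): (-12.00, 0.00). End point (last G1): the path does not return to the start — open.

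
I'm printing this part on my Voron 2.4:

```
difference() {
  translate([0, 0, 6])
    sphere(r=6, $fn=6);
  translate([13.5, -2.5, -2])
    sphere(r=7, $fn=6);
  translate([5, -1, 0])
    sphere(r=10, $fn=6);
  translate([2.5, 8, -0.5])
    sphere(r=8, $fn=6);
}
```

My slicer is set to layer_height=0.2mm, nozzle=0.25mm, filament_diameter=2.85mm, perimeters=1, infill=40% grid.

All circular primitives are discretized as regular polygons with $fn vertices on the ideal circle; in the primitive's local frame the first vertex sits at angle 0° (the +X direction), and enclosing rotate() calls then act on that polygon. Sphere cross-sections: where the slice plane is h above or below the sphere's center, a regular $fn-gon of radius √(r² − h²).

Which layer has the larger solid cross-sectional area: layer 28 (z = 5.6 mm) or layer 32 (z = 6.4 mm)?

Layer 28 (z = 5.6): the r=6 sphere contributes a regular 6-gon of circumradius √(6²−0.4²) = 5.987 (area = (6/2)·5.987²·sin(360°/6) = 93.12 mm²); the sphere at (13.5, -2.5) does not reach this height (|z−center|=7.600 > r=7); the r=10 sphere at (5, -1) contributes a regular 6-gon of circumradius √(10²−5.6²) = 8.285 (area = (6/2)·8.285²·sin(360°/6) = 178.33 mm²); the r=8 sphere at (2.5, 8) contributes a regular 6-gon of circumradius √(8²−6.1²) = 5.176 (area = (6/2)·5.176²·sin(360°/6) = 69.60 mm²); Taking the first minus the rest: starting from the r=6 sphere (93.12 mm²), the r=10 sphere at (5, -1) partially overlaps it — only the 64.52 mm² overlap (of its 178.33 mm²) is removed, clipping the outline; the r=8 sphere at (2.5, 8) partially overlaps it — only the 0.77 mm² overlap (of its 69.60 mm²) is removed, clipping the outline — area = 27.82 mm². So its area = 27.82 mm². Layer 32 (z = 6.4): the r=6 sphere slices to a regular 6-gon of circumradius 5.987 (√(r²−h²) with h=0.4 from center) (area = (6/2)·5.987²·sin(360°/6) = 93.12 mm²); the sphere at (13.5, -2.5) does not reach this height (|z−center|=8.400 > r=7); the sphere at (5, -1): section is a regular 6-gon, circumradius = √(r²−h²) = √(10²−6.4²) = 7.684 (area = (6/2)·7.684²·sin(360°/6) = 153.39 mm²); the r=8 sphere at (2.5, 8) slices to a regular 6-gon of circumradius 4.048 (√(r²−h²) with h=6.9 from center) (area = (6/2)·4.048²·sin(360°/6) = 42.58 mm²); After the difference (first − rest): starting from the r=6 sphere (93.12 mm²), the r=10 sphere at (5, -1) partially overlaps it — only the 58.29 mm² overlap (of its 153.39 mm²) is removed, clipping the outline; the r=8 sphere at (2.5, 8) partially overlaps it — only the 0.28 mm² overlap (of its 42.58 mm²) is removed, clipping the outline — area = 34.54 mm². So its area = 34.54 mm². Layer 32 is larger (34.54 vs 27.82 mm²).

layer 32 (z = 6.4 mm)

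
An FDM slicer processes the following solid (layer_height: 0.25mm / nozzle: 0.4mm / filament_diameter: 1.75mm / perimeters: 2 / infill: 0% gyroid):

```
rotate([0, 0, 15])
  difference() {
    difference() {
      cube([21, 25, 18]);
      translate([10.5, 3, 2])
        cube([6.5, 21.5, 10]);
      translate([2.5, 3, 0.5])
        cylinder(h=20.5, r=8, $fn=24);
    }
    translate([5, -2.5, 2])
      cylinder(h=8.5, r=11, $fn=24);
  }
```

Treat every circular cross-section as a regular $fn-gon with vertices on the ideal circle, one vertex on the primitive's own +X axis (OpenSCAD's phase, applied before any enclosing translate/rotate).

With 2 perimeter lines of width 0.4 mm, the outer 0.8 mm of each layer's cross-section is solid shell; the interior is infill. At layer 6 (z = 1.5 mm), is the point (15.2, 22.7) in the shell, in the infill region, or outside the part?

At z = 1.5 mm: the 21×25 cube contributes its full rectangle; the cube at (10.5, 3) is absent (z outside [2, 12]); the cylinder at (2.5, 3): section is a regular 24-gon, circumradius r=8; Subtracting the remaining from the first: starting from the 21×25 cube, the r=8 cylinder at (2.5, 3) partially overlaps it — only the 100.04 mm² overlap (of its 198.77 mm²) is removed, clipping the outline — 1 connected region; the cylinder at (5, -2.5) is absent (z outside [2, 10.5]); After the difference (first − rest): none of the subtracted shapes is present at this height, so that combined region is unchanged — 1 connected region; (rotated 15° about Z; rotation is an isometry so areas/perimeters/island counts are preserved). Overall, the cross-section is a single solid region. Undo the 15° rotation: the query point maps to (20.557, 17.992) in the un-rotated model frame. The nearest boundary edge runs (21.00, 25.00)→(21.00, 0.00); distance from the point to it = 0.44 mm. The point is inside the cross-section, 0.44 mm from the nearest boundary — within the 0.8 mm shell band (2 × 0.4).

shell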